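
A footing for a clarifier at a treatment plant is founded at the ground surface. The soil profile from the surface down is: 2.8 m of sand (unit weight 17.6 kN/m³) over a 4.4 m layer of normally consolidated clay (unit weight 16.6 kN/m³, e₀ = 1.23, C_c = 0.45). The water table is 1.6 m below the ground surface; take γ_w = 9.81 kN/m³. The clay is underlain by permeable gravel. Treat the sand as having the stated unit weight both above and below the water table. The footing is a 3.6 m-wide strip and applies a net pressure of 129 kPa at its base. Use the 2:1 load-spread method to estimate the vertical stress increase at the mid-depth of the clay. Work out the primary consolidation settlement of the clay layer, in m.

S_c ≈ 0.273 m

Mid-depth of clay below the ground surface: z = 2.8 + 4.4/2 = 5 m.
Total vertical stress at mid-clay: σ_v = 17.6×2.8 + 16.6×2.2 = 85.8 kPa.
Pore pressure: u = 9.81×(5 − 1.6) = 33.354 kPa.
Initial effective stress: σ'_0 = σ_v − u = 85.8 − 33.354 = 52.446 kPa.
Stress increase at mid-clay by the 2:1 spreading method:
Δσ = qB/(B+z) = 129×3.6/(3.6+5) = 54 kPa
Final effective stress: σ'_f = σ'_0 + Δσ = 52.446 + 54 = 106.45 kPa.
Normally consolidated clay, so the full stress increment lies on the virgin compression line:
S_c = C_c·H/(1+e₀)·log₁₀(σ'_f/σ'_0) = 0.45×4.4/(1+1.23)×log₁₀(106.45/52.446)
    = 0.88789 × 0.30743 = 0.273 m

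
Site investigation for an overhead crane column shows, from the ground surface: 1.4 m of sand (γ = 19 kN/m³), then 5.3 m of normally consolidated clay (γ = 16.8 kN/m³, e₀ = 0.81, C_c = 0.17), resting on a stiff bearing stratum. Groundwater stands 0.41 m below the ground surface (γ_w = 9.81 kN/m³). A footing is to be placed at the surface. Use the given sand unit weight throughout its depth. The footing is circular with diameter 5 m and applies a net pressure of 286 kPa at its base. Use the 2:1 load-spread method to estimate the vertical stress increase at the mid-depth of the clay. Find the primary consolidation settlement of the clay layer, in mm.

Mid-depth of clay below the ground surface: z = 1.4 + 5.3/2 = 4.05 m.
Total vertical stress at mid-clay: σ_v = 19×1.4 + 16.8×2.65 = 71.12 kPa.
Pore pressure: u = 9.81×(4.05 − 0.41) = 35.708 kPa.
Initial effective stress: σ'_0 = σ_v − u = 71.12 − 35.708 = 35.412 kPa.
Stress increase at mid-clay by the 2:1 spreading method:
Δσ ≈ qD²/(D+z)² = 286×5²/(5+4.05)² = 87.299 kPa
Final effective stress: σ'_f = σ'_0 + Δσ = 35.412 + 87.299 = 122.71 kPa.
Normally consolidated clay, so the full stress increment lies on the virgin compression line:
S_c = C_c·H/(1+e₀)·log₁₀(σ'_f/σ'_0) = 0.17×5.3/(1+0.81)×log₁₀(122.71/35.412)
    = 0.49779 × 0.53973 = 0.2687 m

S_c ≈ 269 mm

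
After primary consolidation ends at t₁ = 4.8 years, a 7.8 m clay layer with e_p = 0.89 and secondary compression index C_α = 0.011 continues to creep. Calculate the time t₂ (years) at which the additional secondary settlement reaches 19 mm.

S_s = C_α·H/(1+e_p)·log₁₀(t₂/t₁) ⇒ log₁₀(t₂/t₁) = S_s·(1+e_p)/(C_α·H).
log₁₀(t₂/t₁) = 0.019 × (1+0.89) / (0.011×7.8) = 0.4185
t₂ = t₁ × 10^0.4185 = 4.8 × 2.621 = 12.58 years

t₂ ≈ 12.6 years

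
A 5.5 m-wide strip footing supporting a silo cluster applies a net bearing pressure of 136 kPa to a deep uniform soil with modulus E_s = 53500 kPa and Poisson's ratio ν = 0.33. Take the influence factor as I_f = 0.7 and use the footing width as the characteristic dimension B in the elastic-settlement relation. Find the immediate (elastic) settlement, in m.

S_e ≈ 0.00872 m

Immediate (elastic) settlement: S_e = q·B·(1−ν²)/E_s · I_f.
S_e = 136 × 5.5 × (1 − 0.33²) / 53500 × 0.7
    = 136 × 5.5 × 0.8911 / 53500 × 0.7
    = 0.008721 m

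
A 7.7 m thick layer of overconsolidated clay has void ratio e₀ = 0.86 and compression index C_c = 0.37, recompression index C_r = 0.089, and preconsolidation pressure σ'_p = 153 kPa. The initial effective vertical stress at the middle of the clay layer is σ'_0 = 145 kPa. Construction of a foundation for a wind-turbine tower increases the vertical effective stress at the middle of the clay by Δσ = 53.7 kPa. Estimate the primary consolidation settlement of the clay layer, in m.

Final effective stress: σ'_f = 145 + 53.7 = 198.7 kPa.
σ'_f = 198.7 > σ'_p = 153 kPa, so the stress path crosses the preconsolidation pressure — recompression up to σ'_p, then virgin compression beyond:
S_c = H/(1+e₀)·[C_r·log₁₀(σ'_p/σ'_0) + C_c·log₁₀(σ'_f/σ'_p)]
    = 7.7/1.86 × [0.089×log₁₀(153/145) + 0.37×log₁₀(198.7/153)]
    = 4.1398 × [0.0020758 + 0.041997] = 0.1825 m

S_c ≈ 0.182 m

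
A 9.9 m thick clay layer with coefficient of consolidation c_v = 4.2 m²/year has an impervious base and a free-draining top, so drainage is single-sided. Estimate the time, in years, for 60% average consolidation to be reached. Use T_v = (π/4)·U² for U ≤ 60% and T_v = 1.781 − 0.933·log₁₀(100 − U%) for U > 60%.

Drainage path length: H_d = H = 9.9 m (single drainage).
U ≤ 60%: T_v = (π/4)·U² = (π/4)×0.6² = 0.28274.
t = T_v·H_d²/c_v = 0.28274×9.9²/4.2 = 6.598 years.

t ≈ 6.6 years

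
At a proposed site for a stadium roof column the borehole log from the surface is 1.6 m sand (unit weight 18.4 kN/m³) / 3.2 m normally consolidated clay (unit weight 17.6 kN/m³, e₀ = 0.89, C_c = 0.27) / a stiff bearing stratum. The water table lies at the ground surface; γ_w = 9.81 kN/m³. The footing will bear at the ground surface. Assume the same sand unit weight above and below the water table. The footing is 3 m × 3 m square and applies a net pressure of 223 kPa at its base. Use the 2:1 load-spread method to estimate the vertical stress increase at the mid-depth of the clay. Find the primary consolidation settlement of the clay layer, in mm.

S_c ≈ 218 mm

Mid-depth of clay below the ground surface: z = 1.6 + 3.2/2 = 3.2 m.
Total vertical stress at mid-clay: σ_v = 18.4×1.6 + 17.6×1.6 = 57.6 kPa.
Pore pressure: u = 9.81×(3.2 − 0) = 31.392 kPa.
Initial effective stress: σ'_0 = σ_v − u = 57.6 − 31.392 = 26.208 kPa.
Stress increase at mid-clay by the 2:1 spreading method:
Δσ = qBL/((B+z)(L+z)) = 223×3×3/((3+3.2)(3+3.2)) = 52.211 kPa
Final effective stress: σ'_f = σ'_0 + Δσ = 26.208 + 52.211 = 78.419 kPa.
Normally consolidated clay, so the full stress increment lies on the virgin compression line:
S_c = C_c·H/(1+e₀)·log₁₀(σ'_f/σ'_0) = 0.27×3.2/(1+0.89)×log₁₀(78.419/26.208)
    = 0.45714 × 0.47599 = 0.2176 m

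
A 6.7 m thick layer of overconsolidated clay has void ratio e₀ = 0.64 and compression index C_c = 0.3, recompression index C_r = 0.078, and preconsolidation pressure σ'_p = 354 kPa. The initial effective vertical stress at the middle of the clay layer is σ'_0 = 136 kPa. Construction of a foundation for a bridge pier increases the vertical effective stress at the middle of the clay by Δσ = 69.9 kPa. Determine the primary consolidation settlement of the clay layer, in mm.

Final effective stress: σ'_f = 136 + 69.9 = 205.9 kPa.
σ'_f = 205.9 ≤ σ'_p = 354 kPa, so the clay remains overconsolidated and only the recompression index applies:
S_c = C_r·H/(1+e₀)·log₁₀(σ'_f/σ'_0) = 0.078×6.7/1.64×log₁₀(205.9/136)
    = 0.31866 × 0.18012 = 0.0574 m

S_c ≈ 57.4 mm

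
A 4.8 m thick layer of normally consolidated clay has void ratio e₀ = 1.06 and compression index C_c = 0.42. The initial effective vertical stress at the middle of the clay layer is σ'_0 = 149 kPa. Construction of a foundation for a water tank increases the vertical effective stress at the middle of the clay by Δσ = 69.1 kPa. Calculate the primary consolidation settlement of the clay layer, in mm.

Final effective stress: σ'_f = σ'_0 + Δσ = 149 + 69.1 = 218.1 kPa.
Normally consolidated clay, so the full stress increment lies on the virgin compression line:
S_c = C_c·H/(1+e₀)·log₁₀(σ'_f/σ'_0) = 0.42×4.8/(1+1.06)×log₁₀(218.1/149)
    = 0.97864 × 0.16547 = 0.1619 m

S_c ≈ 162 mm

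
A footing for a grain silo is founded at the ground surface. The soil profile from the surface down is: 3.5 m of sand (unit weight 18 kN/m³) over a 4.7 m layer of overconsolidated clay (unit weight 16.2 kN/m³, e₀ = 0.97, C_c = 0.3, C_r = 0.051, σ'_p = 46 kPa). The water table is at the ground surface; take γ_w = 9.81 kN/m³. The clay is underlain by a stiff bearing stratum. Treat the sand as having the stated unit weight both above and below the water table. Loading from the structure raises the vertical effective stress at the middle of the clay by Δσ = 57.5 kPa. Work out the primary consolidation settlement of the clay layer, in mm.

Mid-depth of clay below the ground surface: z = 3.5 + 4.7/2 = 5.85 m.
Total vertical stress at mid-clay: σ_v = 18×3.5 + 16.2×2.35 = 101.07 kPa.
Pore pressure: u = 9.81×(5.85 − 0) = 57.389 kPa.
Initial effective stress: σ'_0 = σ_v − u = 101.07 − 57.389 = 43.681 kPa.
Final effective stress: σ'_f = 43.681 + 57.5 = 101.18 kPa.
σ'_f = 101.18 > σ'_p = 46 kPa, so the stress path crosses the preconsolidation pressure — recompression up to σ'_p, then virgin compression beyond:
S_c = H/(1+e₀)·[C_r·log₁₀(σ'_p/σ'_0) + C_c·log₁₀(σ'_f/σ'_p)]
    = 4.7/1.97 × [0.051×log₁₀(46/43.681) + 0.3×log₁₀(101.18/46)]
    = 2.3858 × [0.0011457 + 0.1027] = 0.2478 m

S_c ≈ 248 mm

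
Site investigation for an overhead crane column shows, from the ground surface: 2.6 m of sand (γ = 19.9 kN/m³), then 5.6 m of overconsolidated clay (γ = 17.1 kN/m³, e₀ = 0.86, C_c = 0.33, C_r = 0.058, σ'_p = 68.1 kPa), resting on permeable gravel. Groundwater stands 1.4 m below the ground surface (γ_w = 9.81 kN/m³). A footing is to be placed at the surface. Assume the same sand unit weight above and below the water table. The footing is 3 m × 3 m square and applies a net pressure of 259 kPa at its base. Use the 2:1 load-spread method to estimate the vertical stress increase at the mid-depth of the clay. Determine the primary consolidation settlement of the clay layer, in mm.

S_c ≈ 146 mm

Mid-depth of clay below the ground surface: z = 2.6 + 5.6/2 = 5.4 m.
Total vertical stress at mid-clay: σ_v = 19.9×2.6 + 17.1×2.8 = 99.62 kPa.
Pore pressure: u = 9.81×(5.4 − 1.4) = 39.24 kPa.
Initial effective stress: σ'_0 = σ_v − u = 99.62 − 39.24 = 60.38 kPa.
Stress increase at mid-clay by the 2:1 spreading method:
Δσ = qBL/((B+z)(L+z)) = 259×3×3/((3+5.4)(3+5.4)) = 33.036 kPa
Final effective stress: σ'_f = 60.38 + 33.036 = 93.416 kPa.
σ'_f = 93.416 > σ'_p = 68.1 kPa, so the stress path crosses the preconsolidation pressure — recompression up to σ'_p, then virgin compression beyond:
S_c = H/(1+e₀)·[C_r·log₁₀(σ'_p/σ'_0) + C_c·log₁₀(σ'_f/σ'_p)]
    = 5.6/1.86 × [0.058×log₁₀(68.1/60.38) + 0.33×log₁₀(93.416/68.1)]
    = 3.0108 × [0.0030307 + 0.0453] = 0.1455 m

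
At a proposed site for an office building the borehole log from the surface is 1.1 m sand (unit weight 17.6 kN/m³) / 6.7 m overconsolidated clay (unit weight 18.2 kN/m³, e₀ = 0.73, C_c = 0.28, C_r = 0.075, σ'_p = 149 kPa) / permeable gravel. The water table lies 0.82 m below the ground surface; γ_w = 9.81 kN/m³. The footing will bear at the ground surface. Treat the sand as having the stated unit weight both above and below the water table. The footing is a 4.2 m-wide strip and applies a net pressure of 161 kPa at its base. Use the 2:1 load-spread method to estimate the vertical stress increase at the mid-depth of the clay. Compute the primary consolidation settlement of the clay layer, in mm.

S_c ≈ 128 mm

Mid-depth of clay below the ground surface: z = 1.1 + 6.7/2 = 4.45 m.
Total vertical stress at mid-clay: σ_v = 17.6×1.1 + 18.2×3.35 = 80.33 kPa.
Pore pressure: u = 9.81×(4.45 − 0.82) = 35.61 kPa.
Initial effective stress: σ'_0 = σ_v − u = 80.33 − 35.61 = 44.72 kPa.
Stress increase at mid-clay by the 2:1 spreading method:
Δσ = qB/(B+z) = 161×4.2/(4.2+4.45) = 78.173 kPa
Final effective stress: σ'_f = 44.72 + 78.173 = 122.89 kPa.
σ'_f = 122.89 ≤ σ'_p = 149 kPa, so the clay remains overconsolidated and only the recompression index applies:
S_c = C_r·H/(1+e₀)·log₁₀(σ'_f/σ'_0) = 0.075×6.7/1.73×log₁₀(122.89/44.72)
    = 0.29046 × 0.43901 = 0.1275 m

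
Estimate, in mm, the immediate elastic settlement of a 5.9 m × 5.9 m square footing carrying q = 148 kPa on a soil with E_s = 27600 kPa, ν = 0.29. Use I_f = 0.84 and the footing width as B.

Immediate (elastic) settlement: S_e = q·B·(1−ν²)/E_s · I_f.
S_e = 148 × 5.9 × (1 − 0.29²) / 27600 × 0.84
    = 148 × 5.9 × 0.9159 / 27600 × 0.84
    = 0.02434 m = 24.34 mm

S_e ≈ 24.3 mm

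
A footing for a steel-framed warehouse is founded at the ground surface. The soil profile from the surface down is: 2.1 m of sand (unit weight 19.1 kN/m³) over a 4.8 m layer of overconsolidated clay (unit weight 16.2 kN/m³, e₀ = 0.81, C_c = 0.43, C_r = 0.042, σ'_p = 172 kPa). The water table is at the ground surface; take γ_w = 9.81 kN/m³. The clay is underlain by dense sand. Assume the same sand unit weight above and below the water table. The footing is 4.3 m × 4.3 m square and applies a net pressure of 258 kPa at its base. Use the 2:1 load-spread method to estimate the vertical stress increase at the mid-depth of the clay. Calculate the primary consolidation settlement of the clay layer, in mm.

S_c ≈ 49.2 mm

Mid-depth of clay below the ground surface: z = 2.1 + 4.8/2 = 4.5 m.
Total vertical stress at mid-clay: σ_v = 19.1×2.1 + 16.2×2.4 = 78.99 kPa.
Pore pressure: u = 9.81×(4.5 − 0) = 44.145 kPa.
Initial effective stress: σ'_0 = σ_v − u = 78.99 − 44.145 = 34.845 kPa.
Stress increase at mid-clay by the 2:1 spreading method:
Δσ = qBL/((B+z)(L+z)) = 258×4.3×4.3/((4.3+4.5)(4.3+4.5)) = 61.601 kPa
Final effective stress: σ'_f = 34.845 + 61.601 = 96.446 kPa.
σ'_f = 96.446 ≤ σ'_p = 172 kPa, so the clay remains overconsolidated and only the recompression index applies:
S_c = C_r·H/(1+e₀)·log₁₀(σ'_f/σ'_0) = 0.042×4.8/1.81×log₁₀(96.446/34.845)
    = 0.11138 × 0.44214 = 0.04925 m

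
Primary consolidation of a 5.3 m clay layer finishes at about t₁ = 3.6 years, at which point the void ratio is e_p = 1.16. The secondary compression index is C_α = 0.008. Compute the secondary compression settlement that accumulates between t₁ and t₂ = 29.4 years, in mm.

Secondary compression: S_s = C_α·H/(1+e_p)·log₁₀(t₂/t₁)
S_s = 0.008×5.3/(1+1.16)×log₁₀(29.4/3.6)
    = 0.01963 × 0.912 = 0.0179 m

S_s ≈ 17.9 mm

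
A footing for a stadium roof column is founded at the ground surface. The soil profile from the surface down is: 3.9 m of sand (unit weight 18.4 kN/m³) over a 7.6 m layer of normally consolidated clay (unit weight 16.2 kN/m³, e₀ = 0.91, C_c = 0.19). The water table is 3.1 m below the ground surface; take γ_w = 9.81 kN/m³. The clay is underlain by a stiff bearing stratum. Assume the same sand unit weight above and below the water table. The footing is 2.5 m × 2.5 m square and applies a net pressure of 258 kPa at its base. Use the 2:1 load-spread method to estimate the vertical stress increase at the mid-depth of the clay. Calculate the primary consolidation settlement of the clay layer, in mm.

S_c ≈ 53.1 mm

Mid-depth of clay below the ground surface: z = 3.9 + 7.6/2 = 7.7 m.
Total vertical stress at mid-clay: σ_v = 18.4×3.9 + 16.2×3.8 = 133.32 kPa.
Pore pressure: u = 9.81×(7.7 − 3.1) = 45.126 kPa.
Initial effective stress: σ'_0 = σ_v − u = 133.32 − 45.126 = 88.194 kPa.
Stress increase at mid-clay by the 2:1 spreading method:
Δσ = qBL/((B+z)(L+z)) = 258×2.5×2.5/((2.5+7.7)(2.5+7.7)) = 15.499 kPa
Final effective stress: σ'_f = σ'_0 + Δσ = 88.194 + 15.499 = 103.69 kPa.
Normally consolidated clay, so the full stress increment lies on the virgin compression line:
S_c = C_c·H/(1+e₀)·log₁₀(σ'_f/σ'_0) = 0.19×7.6/(1+0.91)×log₁₀(103.69/88.194)
    = 0.75602 × 0.070298 = 0.05315 m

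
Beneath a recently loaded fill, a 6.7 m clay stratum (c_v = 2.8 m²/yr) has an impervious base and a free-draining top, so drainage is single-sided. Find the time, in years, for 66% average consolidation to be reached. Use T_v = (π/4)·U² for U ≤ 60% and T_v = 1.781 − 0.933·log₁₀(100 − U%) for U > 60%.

Drainage path length: H_d = H = 6.7 m (single drainage).
U > 60%: T_v = 1.781 − 0.933·log₁₀(100 − 66) = 0.35213.
t = T_v·H_d²/c_v = 0.35213×6.7²/2.8 = 5.645 years.

t ≈ 5.65 years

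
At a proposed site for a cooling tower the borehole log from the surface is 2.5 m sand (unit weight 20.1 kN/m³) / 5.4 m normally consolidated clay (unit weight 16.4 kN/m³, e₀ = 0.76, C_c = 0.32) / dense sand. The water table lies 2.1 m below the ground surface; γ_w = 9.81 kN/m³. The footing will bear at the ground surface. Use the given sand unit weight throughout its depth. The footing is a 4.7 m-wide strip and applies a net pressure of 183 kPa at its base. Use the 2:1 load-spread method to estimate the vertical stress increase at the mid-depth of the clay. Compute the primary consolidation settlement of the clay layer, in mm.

S_c ≈ 365 mm

Mid-depth of clay below the ground surface: z = 2.5 + 5.4/2 = 5.2 m.
Total vertical stress at mid-clay: σ_v = 20.1×2.5 + 16.4×2.7 = 94.53 kPa.
Pore pressure: u = 9.81×(5.2 − 2.1) = 30.411 kPa.
Initial effective stress: σ'_0 = σ_v − u = 94.53 − 30.411 = 64.119 kPa.
Stress increase at mid-clay by the 2:1 spreading method:
Δσ = qB/(B+z) = 183×4.7/(4.7+5.2) = 86.879 kPa
Final effective stress: σ'_f = σ'_0 + Δσ = 64.119 + 86.879 = 151 kPa.
Normally consolidated clay, so the full stress increment lies on the virgin compression line:
S_c = C_c·H/(1+e₀)·log₁₀(σ'_f/σ'_0) = 0.32×5.4/(1+0.76)×log₁₀(151/64.119)
    = 0.98182 × 0.37199 = 0.3652 m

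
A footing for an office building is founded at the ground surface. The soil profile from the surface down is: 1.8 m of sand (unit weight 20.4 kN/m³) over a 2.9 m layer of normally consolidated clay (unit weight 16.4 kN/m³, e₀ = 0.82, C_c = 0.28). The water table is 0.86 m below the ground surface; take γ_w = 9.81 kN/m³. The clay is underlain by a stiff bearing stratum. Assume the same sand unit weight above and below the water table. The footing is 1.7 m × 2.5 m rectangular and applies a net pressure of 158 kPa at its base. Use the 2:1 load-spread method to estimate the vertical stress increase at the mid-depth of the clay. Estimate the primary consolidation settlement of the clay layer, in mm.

Mid-depth of clay below the ground surface: z = 1.8 + 2.9/2 = 3.25 m.
Total vertical stress at mid-clay: σ_v = 20.4×1.8 + 16.4×1.45 = 60.5 kPa.
Pore pressure: u = 9.81×(3.25 − 0.86) = 23.446 kPa.
Initial effective stress: σ'_0 = σ_v − u = 60.5 − 23.446 = 37.054 kPa.
Stress increase at mid-clay by the 2:1 spreading method:
Δσ = qBL/((B+z)(L+z)) = 158×1.7×2.5/((1.7+3.25)(2.5+3.25)) = 23.592 kPa
Final effective stress: σ'_f = σ'_0 + Δσ = 37.054 + 23.592 = 60.646 kPa.
Normally consolidated clay, so the full stress increment lies on the virgin compression line:
S_c = C_c·H/(1+e₀)·log₁₀(σ'_f/σ'_0) = 0.28×2.9/(1+0.82)×log₁₀(60.646/37.054)
    = 0.44615 × 0.21397 = 0.09546 m

S_c ≈ 95.5 mm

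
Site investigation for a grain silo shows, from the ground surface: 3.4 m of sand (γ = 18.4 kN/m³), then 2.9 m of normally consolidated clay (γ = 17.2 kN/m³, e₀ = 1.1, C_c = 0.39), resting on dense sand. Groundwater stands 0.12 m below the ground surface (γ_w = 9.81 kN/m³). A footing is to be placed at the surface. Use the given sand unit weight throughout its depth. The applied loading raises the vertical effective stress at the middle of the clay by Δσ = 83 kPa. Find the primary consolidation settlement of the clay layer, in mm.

S_c ≈ 258 mm

Mid-depth of clay below the ground surface: z = 3.4 + 2.9/2 = 4.85 m.
Total vertical stress at mid-clay: σ_v = 18.4×3.4 + 17.2×1.45 = 87.5 kPa.
Pore pressure: u = 9.81×(4.85 − 0.12) = 46.401 kPa.
Initial effective stress: σ'_0 = σ_v − u = 87.5 − 46.401 = 41.099 kPa.
Final effective stress: σ'_f = σ'_0 + Δσ = 41.099 + 83 = 124.1 kPa.
Normally consolidated clay, so the full stress increment lies on the virgin compression line:
S_c = C_c·H/(1+e₀)·log₁₀(σ'_f/σ'_0) = 0.39×2.9/(1+1.1)×log₁₀(124.1/41.099)
    = 0.53857 × 0.47994 = 0.2585 m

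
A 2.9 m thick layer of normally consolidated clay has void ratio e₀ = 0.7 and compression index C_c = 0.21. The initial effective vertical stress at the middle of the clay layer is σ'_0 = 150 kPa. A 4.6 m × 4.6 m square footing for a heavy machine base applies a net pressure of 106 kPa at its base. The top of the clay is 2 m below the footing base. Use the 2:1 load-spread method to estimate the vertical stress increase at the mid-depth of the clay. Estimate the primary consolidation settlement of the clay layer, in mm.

Mid-depth of clay below the footing base: z = 2 + 2.9/2 = 3.45 m.
Stress increase at mid-clay by the 2:1 spreading method:
Δσ = qBL/((B+z)(L+z)) = 106×4.6×4.6/((4.6+3.45)(4.6+3.45)) = 34.612 kPa
Final effective stress: σ'_f = σ'_0 + Δσ = 150 + 34.612 = 184.61 kPa.
Normally consolidated clay, so the full stress increment lies on the virgin compression line:
S_c = C_c·H/(1+e₀)·log₁₀(σ'_f/σ'_0) = 0.21×2.9/(1+0.7)×log₁₀(184.61/150)
    = 0.35824 × 0.090164 = 0.0323 m

S_c ≈ 32.3 mm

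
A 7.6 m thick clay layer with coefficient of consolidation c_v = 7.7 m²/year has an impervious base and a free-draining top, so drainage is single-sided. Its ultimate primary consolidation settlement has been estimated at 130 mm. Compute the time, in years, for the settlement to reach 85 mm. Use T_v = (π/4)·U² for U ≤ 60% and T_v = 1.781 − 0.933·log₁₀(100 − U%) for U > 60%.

Drainage path length: H_d = H = 7.6 m (single drainage).
U = S(t)/S_ult = 85/130 = 0.6538.
U > 60%: T_v = 1.781 − 0.933·log₁₀(100 − 65.385) = 0.34486.
t = T_v·H_d²/c_v = 0.34486×7.6²/7.7 = 2.587 years.

t ≈ 2.59 years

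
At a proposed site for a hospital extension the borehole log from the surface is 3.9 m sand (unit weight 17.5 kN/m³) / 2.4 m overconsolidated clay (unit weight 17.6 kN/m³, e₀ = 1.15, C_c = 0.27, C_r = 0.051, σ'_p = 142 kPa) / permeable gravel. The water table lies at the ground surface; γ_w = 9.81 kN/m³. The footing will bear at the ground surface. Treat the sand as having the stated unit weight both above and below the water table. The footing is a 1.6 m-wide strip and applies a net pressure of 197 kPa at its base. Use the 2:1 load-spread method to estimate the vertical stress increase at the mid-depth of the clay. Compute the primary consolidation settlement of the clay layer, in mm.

Mid-depth of clay below the ground surface: z = 3.9 + 2.4/2 = 5.1 m.
Total vertical stress at mid-clay: σ_v = 17.5×3.9 + 17.6×1.2 = 89.37 kPa.
Pore pressure: u = 9.81×(5.1 − 0) = 50.031 kPa.
Initial effective stress: σ'_0 = σ_v − u = 89.37 − 50.031 = 39.339 kPa.
Stress increase at mid-clay by the 2:1 spreading method:
Δσ = qB/(B+z) = 197×1.6/(1.6+5.1) = 47.045 kPa
Final effective stress: σ'_f = 39.339 + 47.045 = 86.384 kPa.
σ'_f = 86.384 ≤ σ'_p = 142 kPa, so the clay remains overconsolidated and only the recompression index applies:
S_c = C_r·H/(1+e₀)·log₁₀(σ'_f/σ'_0) = 0.051×2.4/2.15×log₁₀(86.384/39.339)
    = 0.056931 × 0.34161 = 0.01945 m

S_c ≈ 19.4 mm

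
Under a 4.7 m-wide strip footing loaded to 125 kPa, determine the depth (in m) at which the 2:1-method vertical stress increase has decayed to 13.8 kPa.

2:1 spreading — at depth z the loaded area has grown by z in each plan dimension:
qB/(B+z) = Δσ_z ⇒ z = qB/Δσ_z − B = 125×4.7/13.8 − 4.7 = 37.87 m

z ≈ 37.9 m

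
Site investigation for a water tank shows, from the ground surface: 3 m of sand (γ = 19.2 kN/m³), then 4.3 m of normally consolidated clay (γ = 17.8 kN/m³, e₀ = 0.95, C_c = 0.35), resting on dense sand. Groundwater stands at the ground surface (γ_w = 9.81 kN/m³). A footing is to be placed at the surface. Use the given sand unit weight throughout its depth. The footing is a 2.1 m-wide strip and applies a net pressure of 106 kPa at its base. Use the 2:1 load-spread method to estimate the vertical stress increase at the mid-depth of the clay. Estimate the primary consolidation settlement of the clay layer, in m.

Mid-depth of clay below the ground surface: z = 3 + 4.3/2 = 5.15 m.
Total vertical stress at mid-clay: σ_v = 19.2×3 + 17.8×2.15 = 95.87 kPa.
Pore pressure: u = 9.81×(5.15 − 0) = 50.522 kPa.
Initial effective stress: σ'_0 = σ_v − u = 95.87 − 50.522 = 45.348 kPa.
Stress increase at mid-clay by the 2:1 spreading method:
Δσ = qB/(B+z) = 106×2.1/(2.1+5.15) = 30.703 kPa
Final effective stress: σ'_f = σ'_0 + Δσ = 45.348 + 30.703 = 76.051 kPa.
Normally consolidated clay, so the full stress increment lies on the virgin compression line:
S_c = C_c·H/(1+e₀)·log₁₀(σ'_f/σ'_0) = 0.35×4.3/(1+0.95)×log₁₀(76.051/45.348)
    = 0.77179 × 0.22455 = 0.1733 m

S_c ≈ 0.173 m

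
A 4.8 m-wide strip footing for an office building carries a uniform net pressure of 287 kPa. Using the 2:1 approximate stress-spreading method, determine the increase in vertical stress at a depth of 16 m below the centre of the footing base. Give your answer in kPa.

Δσ_z ≈ 66.2 kPa

By the 2:1 method the load spreads at 1 horizontal : 2 vertical, so at depth z the loaded area has grown by z in each plan dimension:
Δσ = qB/(B+z) = 287×4.8/(4.8+16) = 66.231 kPa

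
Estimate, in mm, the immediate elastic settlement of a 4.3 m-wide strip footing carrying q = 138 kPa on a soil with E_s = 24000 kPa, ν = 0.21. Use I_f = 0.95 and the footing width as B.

S_e ≈ 22.5 mm

Immediate (elastic) settlement: S_e = q·B·(1−ν²)/E_s · I_f.
S_e = 138 × 4.3 × (1 − 0.21²) / 24000 × 0.95
    = 138 × 4.3 × 0.9559 / 24000 × 0.95
    = 0.02245 m = 22.45 mm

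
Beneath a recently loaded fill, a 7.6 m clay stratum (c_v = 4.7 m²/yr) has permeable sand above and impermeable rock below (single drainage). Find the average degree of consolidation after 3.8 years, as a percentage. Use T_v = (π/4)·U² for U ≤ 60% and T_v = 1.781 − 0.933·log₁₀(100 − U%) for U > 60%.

U ≈ 62.2 %

Drainage path length: H_d = H = 7.6 m (single drainage).
T_v = c_v·t/H_d² = 4.7×3.8/7.6² = 0.30921.
T_v = 0.30921 corresponds to the U > 60% branch:
U = 1 − 10^((1.781 − T_v)/0.933)/100 = 0.622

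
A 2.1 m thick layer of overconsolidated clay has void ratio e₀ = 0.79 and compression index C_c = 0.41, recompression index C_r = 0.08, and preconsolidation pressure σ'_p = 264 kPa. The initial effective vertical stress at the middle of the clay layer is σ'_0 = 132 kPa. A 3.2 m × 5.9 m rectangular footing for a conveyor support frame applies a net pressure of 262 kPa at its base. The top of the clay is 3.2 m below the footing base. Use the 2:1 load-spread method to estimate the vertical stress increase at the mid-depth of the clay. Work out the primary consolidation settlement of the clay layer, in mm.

S_c ≈ 16.4 mm

Mid-depth of clay below the footing base: z = 3.2 + 2.1/2 = 4.25 m.
Stress increase at mid-clay by the 2:1 spreading method:
Δσ = qBL/((B+z)(L+z)) = 262×3.2×5.9/((3.2+4.25)(5.9+4.25)) = 65.416 kPa
Final effective stress: σ'_f = 132 + 65.416 = 197.42 kPa.
σ'_f = 197.42 ≤ σ'_p = 264 kPa, so the clay remains overconsolidated and only the recompression index applies:
S_c = C_r·H/(1+e₀)·log₁₀(σ'_f/σ'_0) = 0.08×2.1/1.79×log₁₀(197.42/132)
    = 0.093856 × 0.17482 = 0.01641 m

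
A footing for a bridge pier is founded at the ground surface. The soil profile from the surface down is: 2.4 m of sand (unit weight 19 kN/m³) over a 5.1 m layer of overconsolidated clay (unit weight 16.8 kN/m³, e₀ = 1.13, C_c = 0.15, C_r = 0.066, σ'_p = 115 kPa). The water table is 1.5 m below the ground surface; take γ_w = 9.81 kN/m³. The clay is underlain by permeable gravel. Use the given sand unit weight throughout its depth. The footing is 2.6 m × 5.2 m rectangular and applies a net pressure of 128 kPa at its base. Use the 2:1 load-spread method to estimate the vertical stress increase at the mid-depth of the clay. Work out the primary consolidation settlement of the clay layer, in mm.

S_c ≈ 23.8 mm

Mid-depth of clay below the ground surface: z = 2.4 + 5.1/2 = 4.95 m.
Total vertical stress at mid-clay: σ_v = 19×2.4 + 16.8×2.55 = 88.44 kPa.
Pore pressure: u = 9.81×(4.95 − 1.5) = 33.845 kPa.
Initial effective stress: σ'_0 = σ_v − u = 88.44 − 33.845 = 54.595 kPa.
Stress increase at mid-clay by the 2:1 spreading method:
Δσ = qBL/((B+z)(L+z)) = 128×2.6×5.2/((2.6+4.95)(5.2+4.95)) = 22.583 kPa
Final effective stress: σ'_f = 54.595 + 22.583 = 77.178 kPa.
σ'_f = 77.178 ≤ σ'_p = 115 kPa, so the clay remains overconsolidated and only the recompression index applies:
S_c = C_r·H/(1+e₀)·log₁₀(σ'_f/σ'_0) = 0.066×5.1/2.13×log₁₀(77.178/54.595)
    = 0.15803 × 0.15034 = 0.02376 m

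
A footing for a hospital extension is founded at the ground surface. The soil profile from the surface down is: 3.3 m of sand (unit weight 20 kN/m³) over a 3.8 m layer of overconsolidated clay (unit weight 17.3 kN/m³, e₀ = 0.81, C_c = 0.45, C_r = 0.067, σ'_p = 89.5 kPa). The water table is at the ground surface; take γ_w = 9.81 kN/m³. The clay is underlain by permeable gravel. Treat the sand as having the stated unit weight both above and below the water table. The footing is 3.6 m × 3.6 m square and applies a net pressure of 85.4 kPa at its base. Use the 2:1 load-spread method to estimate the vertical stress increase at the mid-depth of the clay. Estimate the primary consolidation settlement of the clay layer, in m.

S_c ≈ 0.016 m

Mid-depth of clay below the ground surface: z = 3.3 + 3.8/2 = 5.2 m.
Total vertical stress at mid-clay: σ_v = 20×3.3 + 17.3×1.9 = 98.87 kPa.
Pore pressure: u = 9.81×(5.2 − 0) = 51.012 kPa.
Initial effective stress: σ'_0 = σ_v − u = 98.87 − 51.012 = 47.858 kPa.
Stress increase at mid-clay by the 2:1 spreading method:
Δσ = qBL/((B+z)(L+z)) = 85.4×3.6×3.6/((3.6+5.2)(3.6+5.2)) = 14.292 kPa
Final effective stress: σ'_f = 47.858 + 14.292 = 62.15 kPa.
σ'_f = 62.15 ≤ σ'_p = 89.5 kPa, so the clay remains overconsolidated and only the recompression index applies:
S_c = C_r·H/(1+e₀)·log₁₀(σ'_f/σ'_0) = 0.067×3.8/1.81×log₁₀(62.15/47.858)
    = 0.14066 × 0.11349 = 0.01596 m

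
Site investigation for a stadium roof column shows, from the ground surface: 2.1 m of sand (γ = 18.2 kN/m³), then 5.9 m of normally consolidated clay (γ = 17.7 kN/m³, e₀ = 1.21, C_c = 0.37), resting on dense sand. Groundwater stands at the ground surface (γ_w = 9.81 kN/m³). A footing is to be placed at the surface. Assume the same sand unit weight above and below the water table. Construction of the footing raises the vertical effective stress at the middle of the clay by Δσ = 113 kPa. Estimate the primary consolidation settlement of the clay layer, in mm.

S_c ≈ 569 mm

Mid-depth of clay below the ground surface: z = 2.1 + 5.9/2 = 5.05 m.
Total vertical stress at mid-clay: σ_v = 18.2×2.1 + 17.7×2.95 = 90.435 kPa.
Pore pressure: u = 9.81×(5.05 − 0) = 49.541 kPa.
Initial effective stress: σ'_0 = σ_v − u = 90.435 − 49.541 = 40.894 kPa.
Final effective stress: σ'_f = σ'_0 + Δσ = 40.894 + 113 = 153.89 kPa.
Normally consolidated clay, so the full stress increment lies on the virgin compression line:
S_c = C_c·H/(1+e₀)·log₁₀(σ'_f/σ'_0) = 0.37×5.9/(1+1.21)×log₁₀(153.89/40.894)
    = 0.98778 × 0.57555 = 0.5685 m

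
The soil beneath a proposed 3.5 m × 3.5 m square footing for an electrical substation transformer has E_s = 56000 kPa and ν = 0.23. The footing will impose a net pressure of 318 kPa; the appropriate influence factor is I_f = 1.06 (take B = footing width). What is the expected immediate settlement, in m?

Immediate (elastic) settlement: S_e = q·B·(1−ν²)/E_s · I_f.
S_e = 318 × 3.5 × (1 − 0.23²) / 56000 × 1.06
    = 318 × 3.5 × 0.9471 / 56000 × 1.06
    = 0.01995 m

S_e ≈ 0.02 m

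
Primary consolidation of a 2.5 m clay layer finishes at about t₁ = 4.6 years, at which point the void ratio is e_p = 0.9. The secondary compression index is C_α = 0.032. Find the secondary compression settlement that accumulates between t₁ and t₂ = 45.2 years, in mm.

S_s ≈ 41.8 mm

Secondary compression: S_s = C_α·H/(1+e_p)·log₁₀(t₂/t₁)
S_s = 0.032×2.5/(1+0.9)×log₁₀(45.2/4.6)
    = 0.04211 × 0.9924 = 0.04178 m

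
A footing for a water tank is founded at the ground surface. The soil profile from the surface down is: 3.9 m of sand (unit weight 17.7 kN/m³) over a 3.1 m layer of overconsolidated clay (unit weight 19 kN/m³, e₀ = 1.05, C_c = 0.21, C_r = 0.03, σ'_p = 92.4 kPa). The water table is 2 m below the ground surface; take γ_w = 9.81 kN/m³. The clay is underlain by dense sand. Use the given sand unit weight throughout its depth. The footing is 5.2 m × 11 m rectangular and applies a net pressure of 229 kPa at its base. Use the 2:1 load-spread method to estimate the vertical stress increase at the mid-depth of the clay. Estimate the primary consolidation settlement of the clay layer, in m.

Mid-depth of clay below the ground surface: z = 3.9 + 3.1/2 = 5.45 m.
Total vertical stress at mid-clay: σ_v = 17.7×3.9 + 19×1.55 = 98.48 kPa.
Pore pressure: u = 9.81×(5.45 − 2) = 33.845 kPa.
Initial effective stress: σ'_0 = σ_v − u = 98.48 − 33.845 = 64.635 kPa.
Stress increase at mid-clay by the 2:1 spreading method:
Δσ = qBL/((B+z)(L+z)) = 229×5.2×11/((5.2+5.45)(11+5.45)) = 74.768 kPa
Final effective stress: σ'_f = 64.635 + 74.768 = 139.4 kPa.
σ'_f = 139.4 > σ'_p = 92.4 kPa, so the stress path crosses the preconsolidation pressure — recompression up to σ'_p, then virgin compression beyond:
S_c = H/(1+e₀)·[C_r·log₁₀(σ'_p/σ'_0) + C_c·log₁₀(σ'_f/σ'_p)]
    = 3.1/2.05 × [0.03×log₁₀(92.4/64.635) + 0.21×log₁₀(139.4/92.4)]
    = 1.5122 × [0.0046561 + 0.037504] = 0.06375 m

S_c ≈ 0.0638 m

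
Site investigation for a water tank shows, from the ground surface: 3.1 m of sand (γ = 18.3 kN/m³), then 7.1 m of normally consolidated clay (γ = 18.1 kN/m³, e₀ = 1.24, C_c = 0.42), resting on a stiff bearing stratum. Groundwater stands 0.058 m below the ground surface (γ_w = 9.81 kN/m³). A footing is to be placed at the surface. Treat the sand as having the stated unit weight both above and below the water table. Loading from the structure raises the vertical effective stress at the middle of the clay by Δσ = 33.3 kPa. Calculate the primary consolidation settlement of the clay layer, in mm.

S_c ≈ 269 mm

Mid-depth of clay below the ground surface: z = 3.1 + 7.1/2 = 6.65 m.
Total vertical stress at mid-clay: σ_v = 18.3×3.1 + 18.1×3.55 = 120.98 kPa.
Pore pressure: u = 9.81×(6.65 − 0.058) = 64.668 kPa.
Initial effective stress: σ'_0 = σ_v − u = 120.98 − 64.668 = 56.312 kPa.
Final effective stress: σ'_f = σ'_0 + Δσ = 56.312 + 33.3 = 89.612 kPa.
Normally consolidated clay, so the full stress increment lies on the virgin compression line:
S_c = C_c·H/(1+e₀)·log₁₀(σ'_f/σ'_0) = 0.42×7.1/(1+1.24)×log₁₀(89.612/56.312)
    = 1.3312 × 0.20177 = 0.2686 m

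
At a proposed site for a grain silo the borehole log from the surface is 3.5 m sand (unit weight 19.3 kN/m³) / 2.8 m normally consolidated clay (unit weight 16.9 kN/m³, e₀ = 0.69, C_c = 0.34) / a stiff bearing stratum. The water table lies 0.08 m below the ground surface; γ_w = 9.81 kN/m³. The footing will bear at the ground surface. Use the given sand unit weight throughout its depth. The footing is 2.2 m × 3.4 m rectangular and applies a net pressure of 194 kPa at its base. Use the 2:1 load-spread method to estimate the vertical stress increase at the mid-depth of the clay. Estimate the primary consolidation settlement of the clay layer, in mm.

S_c ≈ 109 mm

Mid-depth of clay below the ground surface: z = 3.5 + 2.8/2 = 4.9 m.
Total vertical stress at mid-clay: σ_v = 19.3×3.5 + 16.9×1.4 = 91.21 kPa.
Pore pressure: u = 9.81×(4.9 − 0.08) = 47.284 kPa.
Initial effective stress: σ'_0 = σ_v − u = 91.21 − 47.284 = 43.926 kPa.
Stress increase at mid-clay by the 2:1 spreading method:
Δσ = qBL/((B+z)(L+z)) = 194×2.2×3.4/((2.2+4.9)(3.4+4.9)) = 24.624 kPa
Final effective stress: σ'_f = σ'_0 + Δσ = 43.926 + 24.624 = 68.55 kPa.
Normally consolidated clay, so the full stress increment lies on the virgin compression line:
S_c = C_c·H/(1+e₀)·log₁₀(σ'_f/σ'_0) = 0.34×2.8/(1+0.69)×log₁₀(68.55/43.926)
    = 0.56331 × 0.19329 = 0.1089 m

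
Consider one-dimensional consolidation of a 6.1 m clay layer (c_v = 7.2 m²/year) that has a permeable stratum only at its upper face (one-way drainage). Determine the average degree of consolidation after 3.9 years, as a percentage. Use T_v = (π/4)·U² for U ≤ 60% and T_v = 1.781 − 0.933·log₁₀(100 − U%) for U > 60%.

Drainage path length: H_d = H = 6.1 m (single drainage).
T_v = c_v·t/H_d² = 7.2×3.9/6.1² = 0.75464.
T_v = 0.75464 corresponds to the U > 60% branch:
U = 1 − 10^((1.781 − T_v)/0.933)/100 = 0.8741

U ≈ 87.4 %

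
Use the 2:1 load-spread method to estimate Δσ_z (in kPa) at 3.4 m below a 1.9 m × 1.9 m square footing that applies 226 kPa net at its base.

Δσ_z ≈ 29 kPa

By the 2:1 method the load spreads at 1 horizontal : 2 vertical, so at depth z the loaded area has grown by z in each plan dimension:
Δσ = qBL/((B+z)(L+z)) = 226×1.9×1.9/((1.9+3.4)(1.9+3.4)) = 29.044 kPa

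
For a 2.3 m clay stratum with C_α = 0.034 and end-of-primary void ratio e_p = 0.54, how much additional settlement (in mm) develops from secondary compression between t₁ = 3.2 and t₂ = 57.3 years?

S_s ≈ 63.6 mm

Secondary compression: S_s = C_α·H/(1+e_p)·log₁₀(t₂/t₁)
S_s = 0.034×2.3/(1+0.54)×log₁₀(57.3/3.2)
    = 0.05078 × 1.253 = 0.06363 m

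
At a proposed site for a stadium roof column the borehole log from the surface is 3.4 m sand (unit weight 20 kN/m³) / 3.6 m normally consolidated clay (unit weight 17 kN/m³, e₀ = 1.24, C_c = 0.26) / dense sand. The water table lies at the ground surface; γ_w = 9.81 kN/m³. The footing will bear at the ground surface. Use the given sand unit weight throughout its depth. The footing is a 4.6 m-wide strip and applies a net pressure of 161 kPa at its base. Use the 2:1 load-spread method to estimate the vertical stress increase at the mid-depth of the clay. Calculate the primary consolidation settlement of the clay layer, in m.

S_c ≈ 0.173 m

Mid-depth of clay below the ground surface: z = 3.4 + 3.6/2 = 5.2 m.
Total vertical stress at mid-clay: σ_v = 20×3.4 + 17×1.8 = 98.6 kPa.
Pore pressure: u = 9.81×(5.2 − 0) = 51.012 kPa.
Initial effective stress: σ'_0 = σ_v − u = 98.6 − 51.012 = 47.588 kPa.
Stress increase at mid-clay by the 2:1 spreading method:
Δσ = qB/(B+z) = 161×4.6/(4.6+5.2) = 75.571 kPa
Final effective stress: σ'_f = σ'_0 + Δσ = 47.588 + 75.571 = 123.16 kPa.
Normally consolidated clay, so the full stress increment lies on the virgin compression line:
S_c = C_c·H/(1+e₀)·log₁₀(σ'_f/σ'_0) = 0.26×3.6/(1+1.24)×log₁₀(123.16/47.588)
    = 0.41786 × 0.41297 = 0.1726 m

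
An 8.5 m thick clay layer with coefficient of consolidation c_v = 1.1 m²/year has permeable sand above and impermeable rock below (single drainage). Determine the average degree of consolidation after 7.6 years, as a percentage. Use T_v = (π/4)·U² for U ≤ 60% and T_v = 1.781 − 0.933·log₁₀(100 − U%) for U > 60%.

Drainage path length: H_d = H = 8.5 m (single drainage).
T_v = c_v·t/H_d² = 1.1×7.6/8.5² = 0.11571.
T_v = 0.11571 corresponds to the U ≤ 60% branch:
U = √(4T_v/π) = 0.3838

U ≈ 38.4 %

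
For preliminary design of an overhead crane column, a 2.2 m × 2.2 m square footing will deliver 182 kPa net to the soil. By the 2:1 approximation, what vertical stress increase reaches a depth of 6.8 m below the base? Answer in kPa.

Δσ_z ≈ 10.9 kPa

By the 2:1 method the load spreads at 1 horizontal : 2 vertical, so at depth z the loaded area has grown by z in each plan dimension:
Δσ = qBL/((B+z)(L+z)) = 182×2.2×2.2/((2.2+6.8)(2.2+6.8)) = 10.875 kPa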